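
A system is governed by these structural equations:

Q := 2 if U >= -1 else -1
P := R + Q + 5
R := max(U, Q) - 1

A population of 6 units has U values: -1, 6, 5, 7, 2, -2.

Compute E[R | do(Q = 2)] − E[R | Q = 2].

Every unit gets Q=2 under the intervention. R values become 1, 5, 4, 6, 1, 1; E[R|do(Q=2)] = 3.
Observing Q=2 restricts to units where Q's equation naturally yields 2: U ∈ {-1, 6, 5, 7, 2}. In that subpopulation R = 1, 5, 4, 6, 1, mean 3.4.
Difference = 3 − 3.4 = -0.4.

-0.4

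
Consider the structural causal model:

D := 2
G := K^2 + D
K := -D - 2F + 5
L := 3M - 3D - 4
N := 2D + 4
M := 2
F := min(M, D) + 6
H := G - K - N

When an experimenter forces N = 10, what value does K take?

The intervention breaks the incoming arrows to N: N := 2D + 4 no longer applies, and N = 10.
Since K is not a descendant of the intervened variable, it is unaffected.
F = min(M, D) + 6  [with M=2, D=2]  = 8
K = -D - 2F + 5  [with D=2, F=8]  = -13

-13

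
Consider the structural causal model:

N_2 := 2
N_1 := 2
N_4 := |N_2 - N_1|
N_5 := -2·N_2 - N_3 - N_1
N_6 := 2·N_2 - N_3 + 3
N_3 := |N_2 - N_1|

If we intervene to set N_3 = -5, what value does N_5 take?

-1

do(N_3=-5) replaces the equation N_3 := |N_2 - N_1| with the constant N_3 = -5.
N_5 = -2·N_2 - N_3 - N_1  [with N_2=2, N_3=-5, N_1=2]  = -1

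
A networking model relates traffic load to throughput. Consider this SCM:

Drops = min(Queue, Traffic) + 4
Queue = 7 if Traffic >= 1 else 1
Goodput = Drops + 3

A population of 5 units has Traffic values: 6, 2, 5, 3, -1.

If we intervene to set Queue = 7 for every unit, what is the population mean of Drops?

do(Queue=7) breaks Queue's dependence on Traffic. With Queue=7 fixed, Drops across the units is 10, 6, 9, 7, 3, mean 7.

7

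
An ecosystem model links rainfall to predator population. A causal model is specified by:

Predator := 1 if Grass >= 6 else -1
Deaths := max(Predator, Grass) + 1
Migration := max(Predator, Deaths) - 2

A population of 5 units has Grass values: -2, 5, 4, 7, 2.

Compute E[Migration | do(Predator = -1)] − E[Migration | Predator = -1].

do(Predator=-1) breaks Predator's dependence on Grass. With Predator=-1 fixed, Migration across the units is -2, 4, 3, 6, 1, mean 2.4.
E[Migration|Predator=-1] averages over only the 4 units with Predator=-1 (Grass = -2, 5, 4, 2): Migration = -2, 4, 3, 1, mean 1.5.
Difference = 2.4 − 1.5 = 0.9.

0.9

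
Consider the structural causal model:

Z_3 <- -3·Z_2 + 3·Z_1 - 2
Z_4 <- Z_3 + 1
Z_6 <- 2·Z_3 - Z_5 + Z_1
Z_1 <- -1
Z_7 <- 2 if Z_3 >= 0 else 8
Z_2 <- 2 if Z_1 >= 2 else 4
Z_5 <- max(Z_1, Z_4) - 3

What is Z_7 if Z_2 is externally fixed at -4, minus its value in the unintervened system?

-6

Under do(Z_2=-4), the mechanism Z_2 <- 2 if Z_1 >= 2 else 4 is discarded; Z_2 is fixed at -4.
Z_3 = -3·Z_2 + 3·Z_1 - 2  [with Z_2=-4, Z_1=-1]  = 7
Z_7 = 2 if Z_3 >= 0 else 8  [with Z_3=7]  = 2
Without intervention: Z_2 = 2 if Z_1 >= 2 else 4  [with Z_1=-1]  = 4; Z_3 = -3·Z_2 + 3·Z_1 - 2  [with Z_2=4, Z_1=-1]  = -17; Z_7 = 2 if Z_3 >= 0 else 8  [with Z_3=-17]  = 8.
Change = 2 − 8 = -6.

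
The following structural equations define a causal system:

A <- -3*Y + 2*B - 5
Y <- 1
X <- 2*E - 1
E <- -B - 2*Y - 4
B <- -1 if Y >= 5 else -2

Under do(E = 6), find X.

do(E=6) replaces the equation E <- -B - 2*Y - 4 with the constant E = 6.
X = 2*E - 1  [with E=6]  = 11

11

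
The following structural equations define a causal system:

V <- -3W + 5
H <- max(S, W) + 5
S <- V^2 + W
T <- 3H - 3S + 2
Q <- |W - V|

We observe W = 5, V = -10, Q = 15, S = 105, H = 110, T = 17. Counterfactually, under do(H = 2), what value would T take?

The intervention breaks the incoming arrows to H: H <- max(S, W) + 5 no longer applies, and H = 2.
V = -3W + 5  [with W=5]  = -10
S = V^2 + W  [with V=-10, W=5]  = 105
T = 3H - 3S + 2  [with H=2, S=105]  = -307

-307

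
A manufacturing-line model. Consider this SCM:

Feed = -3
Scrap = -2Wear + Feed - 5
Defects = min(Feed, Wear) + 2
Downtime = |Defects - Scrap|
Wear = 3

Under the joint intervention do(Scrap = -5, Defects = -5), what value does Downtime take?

0

The joint intervention fixes Scrap = -5, Defects = -5, removing each variable's own equation.
Downtime = |Defects - Scrap|  [with Defects=-5, Scrap=-5]  = 0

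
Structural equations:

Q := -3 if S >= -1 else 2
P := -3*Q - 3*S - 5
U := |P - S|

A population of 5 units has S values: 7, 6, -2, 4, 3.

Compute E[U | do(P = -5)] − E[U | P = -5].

3.1

do(P=-5) breaks P's dependence on S. With P=-5 fixed, U across the units is 12, 11, 3, 9, 8, mean 8.6.
E[U|P=-5] averages over only the 2 units with P=-5 (S = -2, 3): U = 3, 8, mean 5.5.
Difference = 8.6 − 5.5 = 3.1.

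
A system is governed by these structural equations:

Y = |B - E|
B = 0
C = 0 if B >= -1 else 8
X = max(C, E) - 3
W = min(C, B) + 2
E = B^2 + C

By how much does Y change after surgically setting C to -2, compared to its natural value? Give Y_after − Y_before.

Under do(C=-2), the mechanism C = 0 if B >= -1 else 8 is discarded; C is fixed at -2.
E = B^2 + C  [with B=0, C=-2]  = -2
Y = |B - E|  [with B=0, E=-2]  = 2
Without intervention: C = 0 if B >= -1 else 8  [with B=0]  = 0; E = B^2 + C  [with B=0, C=0]  = 0; Y = |B - E|  [with B=0, E=0]  = 0.
Change = 2 − 0 = 2.

2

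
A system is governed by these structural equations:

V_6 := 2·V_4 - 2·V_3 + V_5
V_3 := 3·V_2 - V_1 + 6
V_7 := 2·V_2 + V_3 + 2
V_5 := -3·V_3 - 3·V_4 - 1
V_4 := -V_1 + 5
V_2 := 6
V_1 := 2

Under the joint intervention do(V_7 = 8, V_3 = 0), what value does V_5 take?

Under do(V_7 = 8, V_3 = 0), each intervened variable's structural equation is replaced by its fixed value.
V_4 = -V_1 + 5  [with V_1=2]  = 3
V_5 = -3·V_3 - 3·V_4 - 1  [with V_3=0, V_4=3]  = -10

-10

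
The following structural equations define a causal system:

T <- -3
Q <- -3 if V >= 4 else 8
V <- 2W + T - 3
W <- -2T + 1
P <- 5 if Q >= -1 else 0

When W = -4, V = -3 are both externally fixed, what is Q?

Setting W = -4, V = -3 by intervention discards those variables' equations.
Q = -3 if V >= 4 else 8  [with V=-3]  = 8

8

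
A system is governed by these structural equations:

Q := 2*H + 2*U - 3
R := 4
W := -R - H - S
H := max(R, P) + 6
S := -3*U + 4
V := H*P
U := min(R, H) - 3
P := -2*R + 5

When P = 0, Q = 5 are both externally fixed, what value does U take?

1

Under do(P = 0, Q = 5), each intervened variable's structural equation is replaced by its fixed value.
H = max(R, P) + 6  [with R=4, P=0]  = 10
U = min(R, H) - 3  [with R=4, H=10]  = 1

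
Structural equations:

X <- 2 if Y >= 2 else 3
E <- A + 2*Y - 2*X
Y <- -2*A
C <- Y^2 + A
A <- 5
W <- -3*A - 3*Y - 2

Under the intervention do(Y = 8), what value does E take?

17

do(Y=8) replaces the equation Y <- -2*A with the constant Y = 8.
X = 2 if Y >= 2 else 3  [with Y=8]  = 2
E = A + 2*Y - 2*X  [with A=5, Y=8, X=2]  = 17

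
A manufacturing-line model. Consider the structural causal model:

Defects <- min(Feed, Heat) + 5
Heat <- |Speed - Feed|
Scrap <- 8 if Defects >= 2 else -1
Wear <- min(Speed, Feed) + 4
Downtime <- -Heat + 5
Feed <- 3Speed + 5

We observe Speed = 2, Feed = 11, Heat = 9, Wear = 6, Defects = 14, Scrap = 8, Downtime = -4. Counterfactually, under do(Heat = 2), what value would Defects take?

7

do(Heat=2) replaces the equation Heat <- |Speed - Feed| with the constant Heat = 2.
Feed = 3Speed + 5  [with Speed=2]  = 11
Defects = min(Feed, Heat) + 5  [with Feed=11, Heat=2]  = 7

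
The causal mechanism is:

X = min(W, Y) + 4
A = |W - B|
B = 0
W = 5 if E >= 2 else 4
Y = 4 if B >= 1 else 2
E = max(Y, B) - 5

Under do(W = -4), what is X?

0

Intervening sets W = -4 and removes its equation (W = 5 if E >= 2 else 4).
Y = 4 if B >= 1 else 2  [with B=0]  = 2
X = min(W, Y) + 4  [with W=-4, Y=2]  = 0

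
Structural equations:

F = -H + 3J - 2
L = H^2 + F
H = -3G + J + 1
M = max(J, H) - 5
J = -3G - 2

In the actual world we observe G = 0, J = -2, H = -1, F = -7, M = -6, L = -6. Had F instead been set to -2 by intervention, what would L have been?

-1

Under do(F=-2), the mechanism F = -H + 3J - 2 is discarded; F is fixed at -2.
J = -3G - 2  [with G=0]  = -2
H = -3G + J + 1  [with G=0, J=-2]  = -1
L = H^2 + F  [with H=-1, F=-2]  = -1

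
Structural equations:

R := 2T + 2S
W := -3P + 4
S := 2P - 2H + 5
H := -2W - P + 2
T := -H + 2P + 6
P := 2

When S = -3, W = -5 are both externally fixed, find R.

-6

The joint intervention fixes S = -3, W = -5, removing each variable's own equation.
H = -2W - P + 2  [with W=-5, P=2]  = 10
T = -H + 2P + 6  [with H=10, P=2]  = 0
R = 2T + 2S  [with T=0, S=-3]  = -6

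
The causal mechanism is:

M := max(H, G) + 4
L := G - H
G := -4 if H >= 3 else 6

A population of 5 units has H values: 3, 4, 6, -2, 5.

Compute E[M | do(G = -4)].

7.2

Every unit gets G=-4 under the intervention. M values become 7, 8, 10, 2, 9; E[M|do(G=-4)] = 7.2.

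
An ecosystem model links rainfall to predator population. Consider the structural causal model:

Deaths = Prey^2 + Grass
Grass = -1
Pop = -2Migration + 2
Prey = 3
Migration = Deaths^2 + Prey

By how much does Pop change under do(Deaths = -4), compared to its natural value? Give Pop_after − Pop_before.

do(Deaths=-4) replaces the equation Deaths = Prey^2 + Grass with the constant Deaths = -4.
Migration = Deaths^2 + Prey  [with Deaths=-4, Prey=3]  = 19
Pop = -2Migration + 2  [with Migration=19]  = -36
Without intervention: Deaths = Prey^2 + Grass  [with Prey=3, Grass=-1]  = 8; Migration = Deaths^2 + Prey  [with Deaths=8, Prey=3]  = 67; Pop = -2Migration + 2  [with Migration=67]  = -132.
Change = -36 − (-132) = 96.

96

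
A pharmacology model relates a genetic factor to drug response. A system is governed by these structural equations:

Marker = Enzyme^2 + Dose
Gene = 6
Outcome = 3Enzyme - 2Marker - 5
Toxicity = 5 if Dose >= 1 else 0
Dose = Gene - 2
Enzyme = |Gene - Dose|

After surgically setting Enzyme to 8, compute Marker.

68

The intervention breaks the incoming arrows to Enzyme: Enzyme = |Gene - Dose| no longer applies, and Enzyme = 8.
Dose = Gene - 2  [with Gene=6]  = 4
Marker = Enzyme^2 + Dose  [with Enzyme=8, Dose=4]  = 68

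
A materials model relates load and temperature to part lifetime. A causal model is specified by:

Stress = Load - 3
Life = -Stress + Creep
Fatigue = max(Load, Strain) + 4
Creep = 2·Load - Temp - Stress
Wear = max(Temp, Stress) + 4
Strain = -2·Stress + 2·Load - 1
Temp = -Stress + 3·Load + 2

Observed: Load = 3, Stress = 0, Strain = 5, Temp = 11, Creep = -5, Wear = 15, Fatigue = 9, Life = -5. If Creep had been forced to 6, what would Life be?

do(Creep=6) replaces the equation Creep = 2·Load - Temp - Stress with the constant Creep = 6.
Stress = Load - 3  [with Load=3]  = 0
Life = -Stress + Creep  [with Stress=0, Creep=6]  = 6

6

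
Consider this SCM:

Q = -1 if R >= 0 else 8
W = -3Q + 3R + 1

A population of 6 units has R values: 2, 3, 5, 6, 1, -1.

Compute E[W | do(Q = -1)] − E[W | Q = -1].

Every unit gets Q=-1 under the intervention. W values become 10, 13, 19, 22, 7, 1; E[W|do(Q=-1)] = 12.
Observing Q=-1 restricts to units where Q's equation naturally yields -1: R ∈ {2, 3, 5, 6, 1}. In that subpopulation W = 10, 13, 19, 22, 7, mean 14.2.
Difference = 12 − 14.2 = -2.2.

-2.2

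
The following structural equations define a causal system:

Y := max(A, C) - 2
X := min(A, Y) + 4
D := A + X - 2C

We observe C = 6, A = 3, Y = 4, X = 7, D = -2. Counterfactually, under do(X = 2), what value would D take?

Intervening sets X = 2 and removes its equation (X := min(A, Y) + 4).
D = A + X - 2C  [with A=3, X=2, C=6]  = -7

-7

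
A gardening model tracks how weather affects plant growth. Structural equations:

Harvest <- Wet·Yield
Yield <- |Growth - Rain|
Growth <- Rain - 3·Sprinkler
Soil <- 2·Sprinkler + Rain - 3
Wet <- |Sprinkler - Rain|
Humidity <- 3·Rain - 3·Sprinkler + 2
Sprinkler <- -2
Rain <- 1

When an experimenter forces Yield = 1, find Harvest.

3

do(Yield=1) replaces the equation Yield <- |Growth - Rain| with the constant Yield = 1.
Wet = |Sprinkler - Rain|  [with Sprinkler=-2, Rain=1]  = 3
Harvest = Wet·Yield  [with Wet=3, Yield=1]  = 3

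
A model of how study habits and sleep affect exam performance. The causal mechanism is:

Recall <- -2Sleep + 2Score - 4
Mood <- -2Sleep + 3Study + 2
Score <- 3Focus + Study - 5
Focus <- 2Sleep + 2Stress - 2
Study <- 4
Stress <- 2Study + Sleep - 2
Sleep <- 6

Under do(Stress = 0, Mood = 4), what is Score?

29

The joint intervention fixes Stress = 0, Mood = 4, removing each variable's own equation.
Focus = 2Sleep + 2Stress - 2  [with Sleep=6, Stress=0]  = 10
Score = 3Focus + Study - 5  [with Focus=10, Study=4]  = 29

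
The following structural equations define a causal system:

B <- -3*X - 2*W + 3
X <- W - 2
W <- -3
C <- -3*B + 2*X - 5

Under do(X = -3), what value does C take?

-65

Under do(X=-3), the mechanism X <- W - 2 is discarded; X is fixed at -3.
B = -3*X - 2*W + 3  [with X=-3, W=-3]  = 18
C = -3*B + 2*X - 5  [with B=18, X=-3]  = -65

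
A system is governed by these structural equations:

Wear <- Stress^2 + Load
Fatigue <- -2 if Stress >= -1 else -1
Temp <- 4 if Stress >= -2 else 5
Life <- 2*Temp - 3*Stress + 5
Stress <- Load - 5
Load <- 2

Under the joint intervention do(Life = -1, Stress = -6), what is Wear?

Under do(Life = -1, Stress = -6), each intervened variable's structural equation is replaced by its fixed value.
Wear = Stress^2 + Load  [with Stress=-6, Load=2]  = 38

38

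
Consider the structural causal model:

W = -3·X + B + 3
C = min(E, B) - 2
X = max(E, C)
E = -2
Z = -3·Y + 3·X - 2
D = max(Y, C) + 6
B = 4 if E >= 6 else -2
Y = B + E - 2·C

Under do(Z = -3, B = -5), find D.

13

The joint intervention fixes Z = -3, B = -5, removing each variable's own equation.
C = min(E, B) - 2  [with E=-2, B=-5]  = -7
Y = B + E - 2·C  [with B=-5, E=-2, C=-7]  = 7
D = max(Y, C) + 6  [with Y=7, C=-7]  = 13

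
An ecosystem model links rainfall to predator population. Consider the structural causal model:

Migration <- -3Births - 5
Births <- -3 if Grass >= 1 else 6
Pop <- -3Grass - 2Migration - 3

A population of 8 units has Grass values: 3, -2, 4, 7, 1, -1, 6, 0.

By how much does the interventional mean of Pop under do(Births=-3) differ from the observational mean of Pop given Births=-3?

do(Births=-3) breaks Births's dependence on Grass. With Births=-3 fixed, Pop across the units is -20, -5, -23, -32, -14, -8, -29, -11, mean -17.75.
E[Pop|Births=-3] averages over only the 5 units with Births=-3 (Grass = 3, 4, 7, 1, 6): Pop = -20, -23, -32, -14, -29, mean -23.6.
Difference = -17.75 − (-23.6) = 5.85.

5.85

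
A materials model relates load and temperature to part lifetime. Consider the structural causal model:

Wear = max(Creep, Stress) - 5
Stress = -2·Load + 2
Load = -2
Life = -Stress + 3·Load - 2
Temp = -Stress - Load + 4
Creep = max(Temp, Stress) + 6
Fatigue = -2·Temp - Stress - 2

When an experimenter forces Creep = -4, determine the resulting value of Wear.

Intervening sets Creep = -4 and removes its equation (Creep = max(Temp, Stress) + 6).
Stress = -2·Load + 2  [with Load=-2]  = 6
Wear = max(Creep, Stress) - 5  [with Creep=-4, Stress=6]  = 1

1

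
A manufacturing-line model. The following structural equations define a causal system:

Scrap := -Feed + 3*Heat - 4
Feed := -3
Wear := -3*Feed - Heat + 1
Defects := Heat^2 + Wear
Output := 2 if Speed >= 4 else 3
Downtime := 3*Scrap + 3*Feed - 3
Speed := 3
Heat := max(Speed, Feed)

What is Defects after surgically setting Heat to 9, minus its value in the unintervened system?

do(Heat=9) replaces the equation Heat := max(Speed, Feed) with the constant Heat = 9.
Wear = -3*Feed - Heat + 1  [with Feed=-3, Heat=9]  = 1
Defects = Heat^2 + Wear  [with Heat=9, Wear=1]  = 82
Without intervention: Heat = max(Speed, Feed)  [with Speed=3, Feed=-3]  = 3; Wear = -3*Feed - Heat + 1  [with Feed=-3, Heat=3]  = 7; Defects = Heat^2 + Wear  [with Heat=3, Wear=7]  = 16.
Change = 82 − 16 = 66.

66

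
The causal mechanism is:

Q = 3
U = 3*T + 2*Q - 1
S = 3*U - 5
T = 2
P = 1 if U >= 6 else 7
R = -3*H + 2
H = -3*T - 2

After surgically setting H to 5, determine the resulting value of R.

Intervening sets H = 5 and removes its equation (H = -3*T - 2).
R = -3*H + 2  [with H=5]  = -13

-13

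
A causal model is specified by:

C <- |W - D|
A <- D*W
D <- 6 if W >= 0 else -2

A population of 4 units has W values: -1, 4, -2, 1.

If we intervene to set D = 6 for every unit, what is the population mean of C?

Under do(D=6), D's equation is replaced by D=6 for every unit. Per-unit C: 7, 2, 8, 5. Mean = 5.5.

5.5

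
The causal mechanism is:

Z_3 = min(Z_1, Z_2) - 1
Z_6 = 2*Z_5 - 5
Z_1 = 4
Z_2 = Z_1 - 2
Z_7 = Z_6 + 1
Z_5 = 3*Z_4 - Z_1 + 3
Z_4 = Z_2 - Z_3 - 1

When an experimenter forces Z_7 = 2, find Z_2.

Under do(Z_7=2), the mechanism Z_7 = Z_6 + 1 is discarded; Z_7 is fixed at 2.
Z_2 is not downstream of the intervention, so its value is determined by the original equations.
Z_2 = Z_1 - 2  [with Z_1=4]  = 2

2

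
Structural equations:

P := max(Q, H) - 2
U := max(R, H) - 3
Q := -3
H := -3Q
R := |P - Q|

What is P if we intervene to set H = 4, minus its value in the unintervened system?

The intervention breaks the incoming arrows to H: H := -3Q no longer applies, and H = 4.
P = max(Q, H) - 2  [with Q=-3, H=4]  = 2
Without intervention: H = -3Q  [with Q=-3]  = 9; P = max(Q, H) - 2  [with Q=-3, H=9]  = 7.
Change = 2 − 7 = -5.

-5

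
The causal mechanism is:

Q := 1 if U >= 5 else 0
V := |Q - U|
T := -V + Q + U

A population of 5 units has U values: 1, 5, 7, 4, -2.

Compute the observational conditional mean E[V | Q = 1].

Conditioning on Q=1 selects the 2 unit(s) with U ∈ {5, 7}. Their V values: 4, 6. Mean = 5.

5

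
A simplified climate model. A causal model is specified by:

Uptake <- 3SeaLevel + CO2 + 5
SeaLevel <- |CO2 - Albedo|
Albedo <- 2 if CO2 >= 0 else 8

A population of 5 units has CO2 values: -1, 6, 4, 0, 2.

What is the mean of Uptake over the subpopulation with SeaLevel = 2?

E[Uptake|SeaLevel=2] averages over only the 2 units with SeaLevel=2 (CO2 = 4, 0): Uptake = 15, 11, mean 13.

13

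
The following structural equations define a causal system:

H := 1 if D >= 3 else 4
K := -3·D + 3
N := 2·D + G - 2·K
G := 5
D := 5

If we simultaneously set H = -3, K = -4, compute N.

23

Under do(H = -3, K = -4), each intervened variable's structural equation is replaced by its fixed value.
N = 2·D + G - 2·K  [with D=5, G=5, K=-4]  = 23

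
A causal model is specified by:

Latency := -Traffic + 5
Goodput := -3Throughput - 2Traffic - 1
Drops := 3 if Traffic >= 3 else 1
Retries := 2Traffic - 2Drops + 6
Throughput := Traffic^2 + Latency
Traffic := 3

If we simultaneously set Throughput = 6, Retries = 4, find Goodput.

Setting Throughput = 6, Retries = 4 by intervention discards those variables' equations.
Goodput = -3Throughput - 2Traffic - 1  [with Throughput=6, Traffic=3]  = -25

-25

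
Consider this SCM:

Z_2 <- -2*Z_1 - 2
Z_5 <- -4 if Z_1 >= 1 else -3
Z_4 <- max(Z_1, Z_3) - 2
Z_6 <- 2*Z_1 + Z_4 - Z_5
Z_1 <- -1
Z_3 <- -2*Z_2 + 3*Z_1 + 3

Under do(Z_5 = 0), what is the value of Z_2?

Under do(Z_5=0), the mechanism Z_5 <- -4 if Z_1 >= 1 else -3 is discarded; Z_5 is fixed at 0.
No directed path runs from Z_5 to Z_2, so Z_2 keeps its natural value.
Z_2 = -2*Z_1 - 2  [with Z_1=-1]  = 0

0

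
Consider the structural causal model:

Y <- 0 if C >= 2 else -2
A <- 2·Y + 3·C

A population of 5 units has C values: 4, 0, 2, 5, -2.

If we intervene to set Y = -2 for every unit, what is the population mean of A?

Under do(Y=-2), Y's equation is replaced by Y=-2 for every unit. Per-unit A: 8, -4, 2, 11, -10. Mean = 1.4.

1.4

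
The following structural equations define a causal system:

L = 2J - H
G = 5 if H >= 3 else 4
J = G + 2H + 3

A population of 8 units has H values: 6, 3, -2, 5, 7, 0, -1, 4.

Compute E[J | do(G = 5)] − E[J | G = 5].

The intervention sets G=5 in all 8 units regardless of H. Recomputing J per unit gives 20, 14, 4, 18, 22, 8, 6, 16; average 13.5.
Observing G=5 restricts to units where G's equation naturally yields 5: H ∈ {6, 3, 5, 7, 4}. In that subpopulation J = 20, 14, 18, 22, 16, mean 18.
Difference = 13.5 − 18 = -4.5.

-4.5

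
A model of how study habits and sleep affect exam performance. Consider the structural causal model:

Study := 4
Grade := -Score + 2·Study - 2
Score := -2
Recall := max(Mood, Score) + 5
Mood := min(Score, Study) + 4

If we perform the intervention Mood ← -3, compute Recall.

The intervention breaks the incoming arrows to Mood: Mood := min(Score, Study) + 4 no longer applies, and Mood = -3.
Recall = max(Mood, Score) + 5  [with Mood=-3, Score=-2]  = 3

3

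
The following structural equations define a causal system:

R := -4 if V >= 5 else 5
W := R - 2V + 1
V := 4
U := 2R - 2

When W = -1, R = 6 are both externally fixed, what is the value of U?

10

The joint intervention fixes W = -1, R = 6, removing each variable's own equation.
U = 2R - 2  [with R=6]  = 10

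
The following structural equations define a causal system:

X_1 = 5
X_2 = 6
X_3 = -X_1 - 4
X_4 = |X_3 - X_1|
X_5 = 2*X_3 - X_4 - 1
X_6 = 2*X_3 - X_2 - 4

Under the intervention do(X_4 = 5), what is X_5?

-24

Intervening sets X_4 = 5 and removes its equation (X_4 = |X_3 - X_1|).
X_3 = -X_1 - 4  [with X_1=5]  = -9
X_5 = 2*X_3 - X_4 - 1  [with X_3=-9, X_4=5]  = -24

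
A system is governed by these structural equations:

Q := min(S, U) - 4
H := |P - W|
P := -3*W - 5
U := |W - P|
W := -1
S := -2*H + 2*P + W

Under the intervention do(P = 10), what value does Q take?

-7

Under do(P=10), the mechanism P := -3*W - 5 is discarded; P is fixed at 10.
U = |W - P|  [with W=-1, P=10]  = 11
H = |P - W|  [with P=10, W=-1]  = 11
S = -2*H + 2*P + W  [with H=11, P=10, W=-1]  = -3
Q = min(S, U) - 4  [with S=-3, U=11]  = -7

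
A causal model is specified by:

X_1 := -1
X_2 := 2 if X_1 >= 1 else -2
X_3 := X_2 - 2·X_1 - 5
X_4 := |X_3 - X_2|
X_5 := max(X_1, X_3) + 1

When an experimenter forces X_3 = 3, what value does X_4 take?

The intervention breaks the incoming arrows to X_3: X_3 := X_2 - 2·X_1 - 5 no longer applies, and X_3 = 3.
X_2 = 2 if X_1 >= 1 else -2  [with X_1=-1]  = -2
X_4 = |X_3 - X_2|  [with X_3=3, X_2=-2]  = 5

5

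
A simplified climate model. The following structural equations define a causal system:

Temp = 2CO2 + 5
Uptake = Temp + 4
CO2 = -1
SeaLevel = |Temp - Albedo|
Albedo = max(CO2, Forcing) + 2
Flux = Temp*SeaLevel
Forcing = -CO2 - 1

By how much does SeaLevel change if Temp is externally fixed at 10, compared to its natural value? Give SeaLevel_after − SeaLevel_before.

7

do(Temp=10) replaces the equation Temp = 2CO2 + 5 with the constant Temp = 10.
Forcing = -CO2 - 1  [with CO2=-1]  = 0
Albedo = max(CO2, Forcing) + 2  [with CO2=-1, Forcing=0]  = 2
SeaLevel = |Temp - Albedo|  [with Temp=10, Albedo=2]  = 8
Without intervention: Forcing = -CO2 - 1  [with CO2=-1]  = 0; Temp = 2CO2 + 5  [with CO2=-1]  = 3; Albedo = max(CO2, Forcing) + 2  [with CO2=-1, Forcing=0]  = 2; SeaLevel = |Temp - Albedo|  [with Temp=3, Albedo=2]  = 1.
Change = 8 − 1 = 7.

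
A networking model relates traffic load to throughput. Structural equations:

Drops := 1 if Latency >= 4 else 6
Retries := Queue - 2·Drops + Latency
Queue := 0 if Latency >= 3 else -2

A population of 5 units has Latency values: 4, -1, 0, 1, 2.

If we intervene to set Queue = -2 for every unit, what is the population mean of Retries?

-10.8

The intervention sets Queue=-2 in all 5 units regardless of Latency. Recomputing Retries per unit gives 0, -15, -14, -13, -12; average -10.8.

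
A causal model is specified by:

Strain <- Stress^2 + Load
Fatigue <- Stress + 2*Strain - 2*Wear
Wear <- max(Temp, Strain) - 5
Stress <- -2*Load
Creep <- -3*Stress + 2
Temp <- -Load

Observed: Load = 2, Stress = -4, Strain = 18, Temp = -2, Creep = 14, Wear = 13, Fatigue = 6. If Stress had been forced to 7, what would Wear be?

Under do(Stress=7), the mechanism Stress <- -2*Load is discarded; Stress is fixed at 7.
Strain = Stress^2 + Load  [with Stress=7, Load=2]  = 51
Temp = -Load  [with Load=2]  = -2
Wear = max(Temp, Strain) - 5  [with Temp=-2, Strain=51]  = 46

46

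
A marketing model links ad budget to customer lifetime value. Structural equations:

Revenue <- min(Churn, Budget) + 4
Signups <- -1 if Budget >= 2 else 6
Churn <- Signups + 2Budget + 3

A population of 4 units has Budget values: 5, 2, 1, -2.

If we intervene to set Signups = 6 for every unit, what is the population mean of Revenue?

5.5

Every unit gets Signups=6 under the intervention. Revenue values become 9, 6, 5, 2; E[Revenue|do(Signups=6)] = 5.5.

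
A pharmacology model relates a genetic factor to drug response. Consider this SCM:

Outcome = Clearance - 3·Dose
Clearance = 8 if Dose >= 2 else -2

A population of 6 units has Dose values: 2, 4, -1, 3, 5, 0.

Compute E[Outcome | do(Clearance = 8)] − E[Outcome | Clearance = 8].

4

Every unit gets Clearance=8 under the intervention. Outcome values become 2, -4, 11, -1, -7, 8; E[Outcome|do(Clearance=8)] = 1.5.
Conditioning on Clearance=8 selects the 4 unit(s) with Dose ∈ {2, 4, 3, 5}. Their Outcome values: 2, -4, -1, -7. Mean = -2.5.
Difference = 1.5 − (-2.5) = 4.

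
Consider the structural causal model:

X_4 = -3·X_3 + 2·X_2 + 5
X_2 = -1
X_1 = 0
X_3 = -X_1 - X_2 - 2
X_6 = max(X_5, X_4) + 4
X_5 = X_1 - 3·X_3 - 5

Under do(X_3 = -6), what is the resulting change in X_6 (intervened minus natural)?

The intervention breaks the incoming arrows to X_3: X_3 = -X_1 - X_2 - 2 no longer applies, and X_3 = -6.
X_4 = -3·X_3 + 2·X_2 + 5  [with X_3=-6, X_2=-1]  = 21
X_5 = X_1 - 3·X_3 - 5  [with X_1=0, X_3=-6]  = 13
X_6 = max(X_5, X_4) + 4  [with X_5=13, X_4=21]  = 25
Without intervention: X_3 = -X_1 - X_2 - 2  [with X_1=0, X_2=-1]  = -1; X_4 = -3·X_3 + 2·X_2 + 5  [with X_3=-1, X_2=-1]  = 6; X_5 = X_1 - 3·X_3 - 5  [with X_1=0, X_3=-1]  = -2; X_6 = max(X_5, X_4) + 4  [with X_5=-2, X_4=6]  = 10.
Change = 25 − 10 = 15.

15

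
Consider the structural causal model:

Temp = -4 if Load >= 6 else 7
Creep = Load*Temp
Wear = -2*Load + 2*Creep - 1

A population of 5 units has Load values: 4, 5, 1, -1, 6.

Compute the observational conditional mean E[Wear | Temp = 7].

E[Wear|Temp=7] averages over only the 4 units with Temp=7 (Load = 4, 5, 1, -1): Wear = 47, 59, 11, -13, mean 26.

26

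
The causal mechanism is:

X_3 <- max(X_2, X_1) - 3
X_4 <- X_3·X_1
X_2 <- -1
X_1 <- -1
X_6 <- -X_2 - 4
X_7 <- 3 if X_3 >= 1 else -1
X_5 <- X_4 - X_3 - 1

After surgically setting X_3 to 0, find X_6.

-3

The intervention breaks the incoming arrows to X_3: X_3 <- max(X_2, X_1) - 3 no longer applies, and X_3 = 0.
No directed path runs from X_3 to X_6, so X_6 keeps its natural value.
X_6 = -X_2 - 4  [with X_2=-1]  = -3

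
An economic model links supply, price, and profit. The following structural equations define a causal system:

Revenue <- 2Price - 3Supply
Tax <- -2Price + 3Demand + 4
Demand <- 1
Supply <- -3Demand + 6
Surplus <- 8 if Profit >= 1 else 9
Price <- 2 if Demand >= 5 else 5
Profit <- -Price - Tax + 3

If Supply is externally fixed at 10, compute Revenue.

The intervention breaks the incoming arrows to Supply: Supply <- -3Demand + 6 no longer applies, and Supply = 10.
Price = 2 if Demand >= 5 else 5  [with Demand=1]  = 5
Revenue = 2Price - 3Supply  [with Price=5, Supply=10]  = -20

-20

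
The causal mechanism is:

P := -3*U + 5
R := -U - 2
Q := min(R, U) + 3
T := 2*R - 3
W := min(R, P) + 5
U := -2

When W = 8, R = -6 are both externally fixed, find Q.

The joint intervention fixes W = 8, R = -6, removing each variable's own equation.
Q = min(R, U) + 3  [with R=-6, U=-2]  = -3

-3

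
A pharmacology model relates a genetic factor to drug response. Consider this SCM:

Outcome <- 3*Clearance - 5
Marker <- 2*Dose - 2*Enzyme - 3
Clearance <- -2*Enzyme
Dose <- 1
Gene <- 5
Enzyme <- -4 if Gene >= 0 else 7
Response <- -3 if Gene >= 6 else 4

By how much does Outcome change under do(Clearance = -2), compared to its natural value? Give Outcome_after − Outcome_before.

Intervening sets Clearance = -2 and removes its equation (Clearance <- -2*Enzyme).
Outcome = 3*Clearance - 5  [with Clearance=-2]  = -11
Without intervention: Enzyme = -4 if Gene >= 0 else 7  [with Gene=5]  = -4; Clearance = -2*Enzyme  [with Enzyme=-4]  = 8; Outcome = 3*Clearance - 5  [with Clearance=8]  = 19.
Change = -11 − 19 = -30.

-30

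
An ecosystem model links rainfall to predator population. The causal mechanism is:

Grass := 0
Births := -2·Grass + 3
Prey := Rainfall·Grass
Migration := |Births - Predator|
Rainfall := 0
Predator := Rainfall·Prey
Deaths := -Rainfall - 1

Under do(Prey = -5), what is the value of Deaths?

-1

The intervention breaks the incoming arrows to Prey: Prey := Rainfall·Grass no longer applies, and Prey = -5.
No directed path runs from Prey to Deaths, so Deaths keeps its natural value.
Deaths = -Rainfall - 1  [with Rainfall=0]  = -1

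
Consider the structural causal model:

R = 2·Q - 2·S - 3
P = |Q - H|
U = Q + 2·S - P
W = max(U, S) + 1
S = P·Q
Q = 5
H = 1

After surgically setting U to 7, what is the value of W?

21

The intervention breaks the incoming arrows to U: U = Q + 2·S - P no longer applies, and U = 7.
P = |Q - H|  [with Q=5, H=1]  = 4
S = P·Q  [with P=4, Q=5]  = 20
W = max(U, S) + 1  [with U=7, S=20]  = 21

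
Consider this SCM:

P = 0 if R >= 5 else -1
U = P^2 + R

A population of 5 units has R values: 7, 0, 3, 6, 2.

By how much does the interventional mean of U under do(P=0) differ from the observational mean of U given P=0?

-2.9

do(P=0) breaks P's dependence on R. With P=0 fixed, U across the units is 7, 0, 3, 6, 2, mean 3.6.
Conditioning on P=0 selects the 2 unit(s) with R ∈ {7, 6}. Their U values: 7, 6. Mean = 6.5.
Difference = 3.6 − 6.5 = -2.9.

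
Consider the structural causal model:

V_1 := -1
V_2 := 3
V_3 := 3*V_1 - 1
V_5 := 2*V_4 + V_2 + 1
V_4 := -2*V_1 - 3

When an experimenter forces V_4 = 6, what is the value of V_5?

Intervening sets V_4 = 6 and removes its equation (V_4 := -2*V_1 - 3).
V_5 = 2*V_4 + V_2 + 1  [with V_4=6, V_2=3]  = 16

16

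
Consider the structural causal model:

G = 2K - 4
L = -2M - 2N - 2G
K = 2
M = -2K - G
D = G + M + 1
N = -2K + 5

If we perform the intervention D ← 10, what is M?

The intervention breaks the incoming arrows to D: D = G + M + 1 no longer applies, and D = 10.
Since M is not a descendant of the intervened variable, it is unaffected.
G = 2K - 4  [with K=2]  = 0
M = -2K - G  [with K=2, G=0]  = -4

-4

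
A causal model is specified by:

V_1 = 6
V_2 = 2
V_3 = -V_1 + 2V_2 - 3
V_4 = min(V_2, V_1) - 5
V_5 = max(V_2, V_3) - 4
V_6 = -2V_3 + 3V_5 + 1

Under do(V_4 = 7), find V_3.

-5

Under do(V_4=7), the mechanism V_4 = min(V_2, V_1) - 5 is discarded; V_4 is fixed at 7.
Since V_3 is not a descendant of the intervened variable, it is unaffected.
V_3 = -V_1 + 2V_2 - 3  [with V_1=6, V_2=2]  = -5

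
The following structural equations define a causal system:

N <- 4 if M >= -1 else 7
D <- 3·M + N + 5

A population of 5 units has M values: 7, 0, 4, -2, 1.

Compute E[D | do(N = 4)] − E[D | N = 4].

-3

Under do(N=4), N's equation is replaced by N=4 for every unit. Per-unit D: 30, 9, 21, 3, 12. Mean = 15.
E[D|N=4] averages over only the 4 units with N=4 (M = 7, 0, 4, 1): D = 30, 9, 21, 12, mean 18.
Difference = 15 − 18 = -3.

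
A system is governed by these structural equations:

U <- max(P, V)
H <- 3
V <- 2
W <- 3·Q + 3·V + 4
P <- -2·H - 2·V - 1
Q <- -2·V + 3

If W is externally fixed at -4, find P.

-11

The intervention breaks the incoming arrows to W: W <- 3·Q + 3·V + 4 no longer applies, and W = -4.
Since P is not a descendant of the intervened variable, it is unaffected.
P = -2·H - 2·V - 1  [with H=3, V=2]  = -11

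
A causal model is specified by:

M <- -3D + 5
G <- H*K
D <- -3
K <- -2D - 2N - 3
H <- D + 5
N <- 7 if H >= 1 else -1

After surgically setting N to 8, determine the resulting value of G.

-26

Under do(N=8), the mechanism N <- 7 if H >= 1 else -1 is discarded; N is fixed at 8.
H = D + 5  [with D=-3]  = 2
K = -2D - 2N - 3  [with D=-3, N=8]  = -13
G = H*K  [with H=2, K=-13]  = -26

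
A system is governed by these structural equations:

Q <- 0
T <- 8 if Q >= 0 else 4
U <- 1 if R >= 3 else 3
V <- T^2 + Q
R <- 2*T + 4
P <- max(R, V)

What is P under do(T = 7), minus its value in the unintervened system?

-15

do(T=7) replaces the equation T <- 8 if Q >= 0 else 4 with the constant T = 7.
V = T^2 + Q  [with T=7, Q=0]  = 49
R = 2*T + 4  [with T=7]  = 18
P = max(R, V)  [with R=18, V=49]  = 49
Without intervention: T = 8 if Q >= 0 else 4  [with Q=0]  = 8; V = T^2 + Q  [with T=8, Q=0]  = 64; R = 2*T + 4  [with T=8]  = 20; P = max(R, V)  [with R=20, V=64]  = 64.
Change = 49 − 64 = -15.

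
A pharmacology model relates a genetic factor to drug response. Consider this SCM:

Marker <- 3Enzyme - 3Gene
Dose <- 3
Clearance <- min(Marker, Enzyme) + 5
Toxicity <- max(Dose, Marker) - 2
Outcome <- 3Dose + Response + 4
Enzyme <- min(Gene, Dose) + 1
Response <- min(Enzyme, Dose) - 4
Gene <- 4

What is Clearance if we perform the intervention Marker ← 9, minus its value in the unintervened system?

The intervention breaks the incoming arrows to Marker: Marker <- 3Enzyme - 3Gene no longer applies, and Marker = 9.
Enzyme = min(Gene, Dose) + 1  [with Gene=4, Dose=3]  = 4
Clearance = min(Marker, Enzyme) + 5  [with Marker=9, Enzyme=4]  = 9
Without intervention: Enzyme = min(Gene, Dose) + 1  [with Gene=4, Dose=3]  = 4; Marker = 3Enzyme - 3Gene  [with Enzyme=4, Gene=4]  = 0; Clearance = min(Marker, Enzyme) + 5  [with Marker=0, Enzyme=4]  = 5.
Change = 9 − 5 = 4.

4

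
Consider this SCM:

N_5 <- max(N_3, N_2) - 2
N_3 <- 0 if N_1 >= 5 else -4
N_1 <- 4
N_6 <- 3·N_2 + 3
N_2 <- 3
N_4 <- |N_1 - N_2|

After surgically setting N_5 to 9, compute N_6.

The intervention breaks the incoming arrows to N_5: N_5 <- max(N_3, N_2) - 2 no longer applies, and N_5 = 9.
Since N_6 is not a descendant of the intervened variable, it is unaffected.
N_6 = 3·N_2 + 3  [with N_2=3]  = 12

12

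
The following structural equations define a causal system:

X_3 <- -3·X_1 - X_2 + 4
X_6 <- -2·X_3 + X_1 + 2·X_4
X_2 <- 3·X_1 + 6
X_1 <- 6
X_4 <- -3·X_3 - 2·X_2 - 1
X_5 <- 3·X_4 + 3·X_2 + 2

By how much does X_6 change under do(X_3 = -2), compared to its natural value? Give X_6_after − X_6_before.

-288

The intervention breaks the incoming arrows to X_3: X_3 <- -3·X_1 - X_2 + 4 no longer applies, and X_3 = -2.
X_2 = 3·X_1 + 6  [with X_1=6]  = 24
X_4 = -3·X_3 - 2·X_2 - 1  [with X_3=-2, X_2=24]  = -43
X_6 = -2·X_3 + X_1 + 2·X_4  [with X_3=-2, X_1=6, X_4=-43]  = -76
Without intervention: X_2 = 3·X_1 + 6  [with X_1=6]  = 24; X_3 = -3·X_1 - X_2 + 4  [with X_1=6, X_2=24]  = -38; X_4 = -3·X_3 - 2·X_2 - 1  [with X_3=-38, X_2=24]  = 65; X_6 = -2·X_3 + X_1 + 2·X_4  [with X_3=-38, X_1=6, X_4=65]  = 212.
Change = -76 − 212 = -288.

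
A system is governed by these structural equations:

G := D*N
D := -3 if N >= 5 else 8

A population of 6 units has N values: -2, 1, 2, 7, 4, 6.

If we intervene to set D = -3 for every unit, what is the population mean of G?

-9

do(D=-3) breaks D's dependence on N. With D=-3 fixed, G across the units is 6, -3, -6, -21, -12, -18, mean -9.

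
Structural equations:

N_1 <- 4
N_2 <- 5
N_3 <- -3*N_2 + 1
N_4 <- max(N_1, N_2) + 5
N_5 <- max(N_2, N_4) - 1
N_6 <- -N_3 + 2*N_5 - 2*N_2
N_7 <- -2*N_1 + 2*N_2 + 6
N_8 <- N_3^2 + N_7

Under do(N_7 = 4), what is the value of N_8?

do(N_7=4) replaces the equation N_7 <- -2*N_1 + 2*N_2 + 6 with the constant N_7 = 4.
N_3 = -3*N_2 + 1  [with N_2=5]  = -14
N_8 = N_3^2 + N_7  [with N_3=-14, N_7=4]  = 200

200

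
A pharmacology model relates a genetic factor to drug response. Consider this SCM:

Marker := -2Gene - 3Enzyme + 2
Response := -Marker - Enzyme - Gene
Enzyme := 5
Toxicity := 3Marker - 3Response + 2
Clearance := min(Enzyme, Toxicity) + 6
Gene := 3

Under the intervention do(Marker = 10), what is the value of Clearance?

The intervention breaks the incoming arrows to Marker: Marker := -2Gene - 3Enzyme + 2 no longer applies, and Marker = 10.
Response = -Marker - Enzyme - Gene  [with Marker=10, Enzyme=5, Gene=3]  = -18
Toxicity = 3Marker - 3Response + 2  [with Marker=10, Response=-18]  = 86
Clearance = min(Enzyme, Toxicity) + 6  [with Enzyme=5, Toxicity=86]  = 11

11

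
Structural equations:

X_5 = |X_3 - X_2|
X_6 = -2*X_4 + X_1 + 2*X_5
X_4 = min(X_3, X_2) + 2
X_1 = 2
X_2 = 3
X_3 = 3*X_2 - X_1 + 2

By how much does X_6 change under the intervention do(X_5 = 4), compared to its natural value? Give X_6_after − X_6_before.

-4

The intervention breaks the incoming arrows to X_5: X_5 = |X_3 - X_2| no longer applies, and X_5 = 4.
X_3 = 3*X_2 - X_1 + 2  [with X_2=3, X_1=2]  = 9
X_4 = min(X_3, X_2) + 2  [with X_3=9, X_2=3]  = 5
X_6 = -2*X_4 + X_1 + 2*X_5  [with X_4=5, X_1=2, X_5=4]  = 0
Without intervention: X_3 = 3*X_2 - X_1 + 2  [with X_2=3, X_1=2]  = 9; X_4 = min(X_3, X_2) + 2  [with X_3=9, X_2=3]  = 5; X_5 = |X_3 - X_2|  [with X_3=9, X_2=3]  = 6; X_6 = -2*X_4 + X_1 + 2*X_5  [with X_4=5, X_1=2, X_5=6]  = 4.
Change = 0 − 4 = -4.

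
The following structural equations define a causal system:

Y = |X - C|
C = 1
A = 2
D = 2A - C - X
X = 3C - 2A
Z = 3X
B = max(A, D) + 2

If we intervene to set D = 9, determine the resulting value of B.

The intervention breaks the incoming arrows to D: D = 2A - C - X no longer applies, and D = 9.
B = max(A, D) + 2  [with A=2, D=9]  = 11

11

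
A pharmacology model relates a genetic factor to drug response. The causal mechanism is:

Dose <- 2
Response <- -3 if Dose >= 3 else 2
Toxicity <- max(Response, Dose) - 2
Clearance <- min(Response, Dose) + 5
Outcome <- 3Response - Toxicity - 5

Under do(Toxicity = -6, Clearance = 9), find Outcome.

7

Setting Toxicity = -6, Clearance = 9 by intervention discards those variables' equations.
Response = -3 if Dose >= 3 else 2  [with Dose=2]  = 2
Outcome = 3Response - Toxicity - 5  [with Response=2, Toxicity=-6]  = 7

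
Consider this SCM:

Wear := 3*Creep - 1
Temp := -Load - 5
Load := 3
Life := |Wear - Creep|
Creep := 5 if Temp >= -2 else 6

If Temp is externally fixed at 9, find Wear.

14

Under do(Temp=9), the mechanism Temp := -Load - 5 is discarded; Temp is fixed at 9.
Creep = 5 if Temp >= -2 else 6  [with Temp=9]  = 5
Wear = 3*Creep - 1  [with Creep=5]  = 14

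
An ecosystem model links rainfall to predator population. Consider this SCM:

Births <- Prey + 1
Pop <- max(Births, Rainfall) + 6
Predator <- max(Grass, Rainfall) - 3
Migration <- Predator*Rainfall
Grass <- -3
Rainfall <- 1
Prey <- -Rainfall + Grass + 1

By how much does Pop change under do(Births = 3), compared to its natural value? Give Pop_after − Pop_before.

Under do(Births=3), the mechanism Births <- Prey + 1 is discarded; Births is fixed at 3.
Pop = max(Births, Rainfall) + 6  [with Births=3, Rainfall=1]  = 9
Without intervention: Prey = -Rainfall + Grass + 1  [with Rainfall=1, Grass=-3]  = -3; Births = Prey + 1  [with Prey=-3]  = -2; Pop = max(Births, Rainfall) + 6  [with Births=-2, Rainfall=1]  = 7.
Change = 9 − 7 = 2.

2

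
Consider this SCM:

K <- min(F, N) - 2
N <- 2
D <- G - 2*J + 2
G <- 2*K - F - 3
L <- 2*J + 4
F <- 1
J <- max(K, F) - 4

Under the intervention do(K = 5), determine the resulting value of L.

6

The intervention breaks the incoming arrows to K: K <- min(F, N) - 2 no longer applies, and K = 5.
J = max(K, F) - 4  [with K=5, F=1]  = 1
L = 2*J + 4  [with J=1]  = 6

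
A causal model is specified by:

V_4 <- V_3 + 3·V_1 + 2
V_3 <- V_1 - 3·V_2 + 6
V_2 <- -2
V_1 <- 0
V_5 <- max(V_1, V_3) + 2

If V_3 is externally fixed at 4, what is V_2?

Under do(V_3=4), the mechanism V_3 <- V_1 - 3·V_2 + 6 is discarded; V_3 is fixed at 4.
Since V_2 is not a descendant of the intervened variable, it is unaffected.

-2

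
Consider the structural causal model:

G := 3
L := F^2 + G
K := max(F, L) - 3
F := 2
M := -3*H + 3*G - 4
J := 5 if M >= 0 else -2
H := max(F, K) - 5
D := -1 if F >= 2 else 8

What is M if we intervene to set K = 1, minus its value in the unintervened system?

The intervention breaks the incoming arrows to K: K := max(F, L) - 3 no longer applies, and K = 1.
H = max(F, K) - 5  [with F=2, K=1]  = -3
M = -3*H + 3*G - 4  [with H=-3, G=3]  = 14
Without intervention: L = F^2 + G  [with F=2, G=3]  = 7; K = max(F, L) - 3  [with F=2, L=7]  = 4; H = max(F, K) - 5  [with F=2, K=4]  = -1; M = -3*H + 3*G - 4  [with H=-1, G=3]  = 8.
Change = 14 − 8 = 6.

6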